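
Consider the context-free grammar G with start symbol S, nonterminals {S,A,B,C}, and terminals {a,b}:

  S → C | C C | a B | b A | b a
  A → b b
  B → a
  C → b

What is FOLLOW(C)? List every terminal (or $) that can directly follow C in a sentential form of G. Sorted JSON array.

Compute FIRST by fixpoint:
round 1:
  A via A→b b: +{b}
  B via B→a: +{a}
  C via C→b: +{b}
  S via S→C: +{b}
  S via S→a B: +{a}
  FIRST[S]={a,b}  FIRST[A]={b}  FIRST[B]={a}  FIRST[C]={b}
round 2: — fixpoint
  FIRST[S]={a,b}  FIRST[A]={b}  FIRST[B]={a}  FIRST[C]={b}

Compute FOLLOW by fixpoint:
initialize: $ ∈ FOLLOW(S)
iter 1:
  S→C: FOLLOW(C) ⊇ FOLLOW(S) ⊇ {$}; new: +{$}
  S→C C: FOLLOW(C) ⊇ FIRST(C) = {b}; new: +{b}
  S→a B: FOLLOW(B) ⊇ FOLLOW(S) ⊇ {$}; new: +{$}
  S→b A: FOLLOW(A) ⊇ FOLLOW(S) ⊇ {$}; new: +{$}
  S: {$}  A: {$}  B: {$}  C: {$,b}
iter 2: (stable)
  S: {$}  A: {$}  B: {$}  C: {$,b}

FOLLOW(C) = ["$", "b"]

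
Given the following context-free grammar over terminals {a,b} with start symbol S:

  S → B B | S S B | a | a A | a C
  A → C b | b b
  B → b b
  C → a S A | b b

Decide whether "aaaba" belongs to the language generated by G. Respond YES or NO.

Convert to CNF:
  S -> B B | S X3 | T1 A | T1 C | a
  A -> C T0 | T0 T0
  B -> T0 T0
  C -> T0 T0 | T1 X2
  T0 -> b
  T1 -> a
  X2 -> S A
  X3 -> S B

CYK table (by increasing span):
  cell(0,0) a: {S,T1}  orig:{S}
  cell(1,1) a: {S,T1}  orig:{S}
  cell(2,2) a: {S,T1}  orig:{S}
  cell(3,3) b: {T0}  orig:{}
  cell(4,4) a: {S,T1}  orig:{S}
  cell(0,1) aa: ∅
  cell(1,2) aa: ∅
  cell(2,3) ab: ∅
  cell(3,4) ba: ∅
  cell(0,2) aaa: ∅
  cell(1,3) aab: ∅
  cell(2,4) aba: ∅
  cell(0,3) aaab: ∅
  cell(1,4) aaba: ∅
  cell(0,4) aaaba: ∅

S ∉ T[0,4] ⇒ NO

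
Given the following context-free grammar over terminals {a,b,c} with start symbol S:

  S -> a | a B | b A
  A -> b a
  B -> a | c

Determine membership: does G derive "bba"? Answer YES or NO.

Convert to CNF:
  S -> T0 A | T1 B | a
  A -> T0 T1
  B -> a | c
  T0 -> b
  T1 -> a

CYK table (by increasing span):
  [0..0]={T0}  "b"  orig:{}
  [1..1]={T0}  "b"  orig:{}
  [2..2]={B,S,T1}  "a"  orig:{B,S}
  [0..1]=∅  "bb"
  [1..2]={A}  "ba"
  [0..2]={S}  "bba"

S ∈ T[0,2] ⇒ YES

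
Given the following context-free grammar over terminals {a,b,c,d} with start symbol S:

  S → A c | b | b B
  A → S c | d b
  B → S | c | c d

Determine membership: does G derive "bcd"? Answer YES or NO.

CNF form of G:
  S -> A T0 | T2 B | b
  A -> S T0 | T1 T2
  B -> A T0 | T0 T1 | T2 B | b | c
  T0 -> c
  T1 -> d
  T2 -> b

Fill CYK table bottom-up:
  [0..0]={B,S,T2}  "b"  orig:{B,S}
  [1..1]={B,T0}  "c"  orig:{B}
  [2..2]={T1}  "d"  orig:{}
  [0..1]={A,B,S}  "bc"
  [1..2]={B}  "cd"
  [0..2]={B,S}  "bcd"

S ∈ T[0,2] ⇒ YES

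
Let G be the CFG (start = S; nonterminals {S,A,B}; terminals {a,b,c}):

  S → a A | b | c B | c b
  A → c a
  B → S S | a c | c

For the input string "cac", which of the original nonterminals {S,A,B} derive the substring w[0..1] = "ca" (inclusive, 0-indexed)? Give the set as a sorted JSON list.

Convert to CNF:
  S -> T0 B | T0 T2 | T1 A | b
  A -> T0 T1
  B -> S S | T1 T0 | c
  T0 -> c
  T1 -> a
  T2 -> b

CYK fill (cells [i..j] with 0 ≤ i ≤ j ≤ 1 only):
  T[0,0] 'c' = {B,T0}  orig:{B}
  T[1,1] 'a' = {T1}  orig:{}
  T[0,1] 'ca' = {A}

Original NTs in T[0,1] deriving "ca": ["A"]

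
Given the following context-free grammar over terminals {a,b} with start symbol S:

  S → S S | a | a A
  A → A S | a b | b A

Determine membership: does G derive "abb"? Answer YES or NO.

Convert to CNF:
  S -> S S | T0 A | a
  A -> A S | T0 T1 | T1 A
  T0 -> a
  T1 -> b

CYK table (by increasing span):
  [0..0]={S,T0}  "a"  orig:{S}
  [1..1]={T1}  "b"  orig:{}
  [2..2]={T1}  "b"  orig:{}
  [0..1]={A}  "ab"
  [1..2]=∅  "bb"
  [0..2]=∅  "abb"

S ∉ T[0,2] ⇒ NO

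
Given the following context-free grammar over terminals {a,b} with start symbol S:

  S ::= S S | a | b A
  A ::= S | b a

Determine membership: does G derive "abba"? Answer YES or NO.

Convert to CNF:
  S -> S S | T0 A | a
  A -> S S | T0 A | T0 T1 | a
  T0 -> b
  T1 -> a

Fill CYK table bottom-up:
  T[0,0] 'a' = {A,S,T1}  orig:{A,S}
  T[1,1] 'b' = {T0}  orig:{}
  T[2,2] 'b' = {T0}  orig:{}
  T[3,3] 'a' = {A,S,T1}  orig:{A,S}
  T[0,1] 'ab' = ∅
  T[1,2] 'bb' = ∅
  T[2,3] 'ba' = {A,S}
  T[0,2] 'abb' = ∅
  T[1,3] 'bba' = {A,S}
  T[0,3] 'abba' = {A,S}

S ∈ T[0,3] ⇒ YES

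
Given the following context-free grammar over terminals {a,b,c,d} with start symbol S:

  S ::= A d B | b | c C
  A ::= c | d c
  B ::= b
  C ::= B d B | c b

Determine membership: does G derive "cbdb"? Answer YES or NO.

CNF form of G:
  S -> A X4 | T1 C | b
  A -> T0 T1 | c
  B -> b
  C -> B X3 | T1 T2
  T0 -> d
  T1 -> c
  T2 -> b
  X3 -> T0 B
  X4 -> T0 B

Fill CYK table bottom-up:
  [0..0]={A,T1}  "c"  orig:{A}
  [1..1]={B,S,T2}  "b"  orig:{B,S}
  [2..2]={T0}  "d"  orig:{}
  [3..3]={B,S,T2}  "b"  orig:{B,S}
  [0..1]={C}  "cb"
  [1..2]=∅  "bd"
  [2..3]={X3,X4}  "db"  orig:{}
  [0..2]=∅  "cbd"
  [1..3]={C}  "bdb"
  [0..3]={S}  "cbdb"

S ∈ T[0,3] ⇒ YES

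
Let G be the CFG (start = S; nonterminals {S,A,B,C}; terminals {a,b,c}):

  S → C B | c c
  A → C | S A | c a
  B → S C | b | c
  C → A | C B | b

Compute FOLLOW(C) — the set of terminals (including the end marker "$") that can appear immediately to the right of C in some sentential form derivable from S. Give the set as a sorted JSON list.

FIRST sets, iterate to fixpoint:
pass 1:
  A via A→c a: +{c}
  B via B→b: +{b}
  B via B→c: +{c}
  C via C→A: +{c}
  C via C→b: +{b}
  S via S→C B: +{b,c}
  S: {b,c}  A: {c}  B: {b,c}  C: {b,c}
pass 2:
  A via A→C: +{b}
  S: {b,c}  A: {b,c}  B: {b,c}  C: {b,c}
pass 3: — fixpoint
  S: {b,c}  A: {b,c}  B: {b,c}  C: {b,c}

FOLLOW sets:
FOLLOW(S) := {$}
[1]
  A→S A: FOLLOW(S) ⊇ FIRST(A) = {b,c}; new: +{b,c}
  C→C B: FOLLOW(C) ⊇ FIRST(B) = {b,c}; new: +{b,c}
  C→C B: FOLLOW(B) ⊇ FOLLOW(C) ⊇ {b,c}; new: +{b,c}
  S→C B: FOLLOW(B) ⊇ FOLLOW(S) ⊇ {$,b,c}; new: +{$}
  FOLLOW[S]={$,b,c}  FOLLOW[A]={}  FOLLOW[B]={$,b,c}  FOLLOW[C]={b,c}
[2]
  B→S C: FOLLOW(C) ⊇ FOLLOW(B) ⊇ {$,b,c}; new: +{$}
  C→A: FOLLOW(A) ⊇ FOLLOW(C) ⊇ {$,b,c}; new: +{$,b,c}
  FOLLOW[S]={$,b,c}  FOLLOW[A]={$,b,c}  FOLLOW[B]={$,b,c}  FOLLOW[C]={$,b,c}
[3] done
  FOLLOW[S]={$,b,c}  FOLLOW[A]={$,b,c}  FOLLOW[B]={$,b,c}  FOLLOW[C]={$,b,c}

FOLLOW(C) = ["$", "b", "c"]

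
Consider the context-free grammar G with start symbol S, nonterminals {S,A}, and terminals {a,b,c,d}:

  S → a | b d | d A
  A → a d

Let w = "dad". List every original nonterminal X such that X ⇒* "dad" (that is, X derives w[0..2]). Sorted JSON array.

CNF form of G:
  S -> T1 A | T2 T1 | a
  A -> T0 T1
  T0 -> a
  T1 -> d
  T2 -> b

CYK fill (cells [i..j] with 0 ≤ i ≤ j ≤ 2 only):
  T[0,0] 'd' = {T1}  orig:{}
  T[1,1] 'a' = {S,T0}  orig:{S}
  T[2,2] 'd' = {T1}  orig:{}
  T[0,1] 'da' = ∅
  T[1,2] 'ad' = {A}
  T[0,2] 'dad' = {S}

Original NTs in T[0,2] deriving "dad": ["S"]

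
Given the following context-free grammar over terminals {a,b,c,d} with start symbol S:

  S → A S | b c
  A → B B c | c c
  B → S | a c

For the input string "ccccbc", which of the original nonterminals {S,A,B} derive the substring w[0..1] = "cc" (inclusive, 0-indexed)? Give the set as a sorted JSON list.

CNF form of G:
  S -> A S | T2 T0
  A -> B X3 | T0 T0
  B -> A S | T1 T0 | T2 T0
  T0 -> c
  T1 -> a
  T2 -> b
  X3 -> B T0

CYK fill — only the sub-triangle for w[0..1]:
  [0..0]={T0}  "c"  orig:{}
  [1..1]={T0}  "c"  orig:{}
  [0..1]={A}  "cc"

Original NTs in T[0,1] deriving "cc": ["A"]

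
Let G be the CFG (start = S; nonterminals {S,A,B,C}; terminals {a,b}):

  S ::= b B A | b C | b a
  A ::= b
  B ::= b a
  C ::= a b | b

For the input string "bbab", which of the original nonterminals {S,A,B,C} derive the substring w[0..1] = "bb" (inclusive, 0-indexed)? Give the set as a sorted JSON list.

CNF form of G:
  S -> T0 C | T0 T1 | T0 X2
  A -> b
  B -> T0 T1
  C -> T1 T0 | b
  T0 -> b
  T1 -> a
  X2 -> B A

CYK fill — only the sub-triangle for w[0..1]:
  T[0,0] 'b' = {A,C,T0}  orig:{A,C}
  T[1,1] 'b' = {A,C,T0}  orig:{A,C}
  T[0,1] 'bb' = {S}

Original NTs in T[0,1] deriving "bb": ["S"]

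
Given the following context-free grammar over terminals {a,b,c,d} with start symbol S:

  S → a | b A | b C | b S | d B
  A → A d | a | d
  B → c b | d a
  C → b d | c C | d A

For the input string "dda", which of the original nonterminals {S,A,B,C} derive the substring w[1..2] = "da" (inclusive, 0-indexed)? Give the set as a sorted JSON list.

CNF form of G:
  S -> T0 B | T2 A | T2 C | T2 S | a
  A -> A T0 | a | d
  B -> T0 T3 | T1 T2
  C -> T0 A | T1 C | T2 T0
  T0 -> d
  T1 -> c
  T2 -> b
  T3 -> a

CYK table (by increasing span), restricted to cells inside w[1..2]:
  [1..1]={A,T0}  "d"  orig:{A}
  [2..2]={A,S,T3}  "a"  orig:{A,S}
  [1..2]={B,C}  "da"

Original NTs in T[1,2] deriving "da": ["B", "C"]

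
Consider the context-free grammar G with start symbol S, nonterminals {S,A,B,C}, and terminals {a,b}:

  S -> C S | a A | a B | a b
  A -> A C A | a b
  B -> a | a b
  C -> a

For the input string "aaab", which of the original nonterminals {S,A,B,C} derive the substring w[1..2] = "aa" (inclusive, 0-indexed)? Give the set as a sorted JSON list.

CNF form of G:
  S -> C S | T0 A | T0 B | T0 T1
  A -> A X2 | T0 T1
  B -> T0 T1 | a
  C -> a
  T0 -> a
  T1 -> b
  X2 -> C A

CYK fill — only the sub-triangle for w[1..2]:
  [1..1]={B,C,T0}  "a"  orig:{B,C}
  [2..2]={B,C,T0}  "a"  orig:{B,C}
  [1..2]={S}  "aa"

Original NTs in T[1,2] deriving "aa": ["S"]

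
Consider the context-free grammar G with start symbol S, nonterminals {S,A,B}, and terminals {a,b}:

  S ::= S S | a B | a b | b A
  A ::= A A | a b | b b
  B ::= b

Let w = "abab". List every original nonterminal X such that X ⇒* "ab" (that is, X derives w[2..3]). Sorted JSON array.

Convert to CNF:
  S -> S S | T0 B | T0 T1 | T1 A
  A -> A A | T0 T1 | T1 T1
  B -> b
  T0 -> a
  T1 -> b

CYK fill — only the sub-triangle for w[2..3]:
  [2..2]={T0}  "a"  orig:{}
  [3..3]={B,T1}  "b"  orig:{B}
  [2..3]={A,S}  "ab"

Original NTs in T[2,3] deriving "ab": ["A", "S"]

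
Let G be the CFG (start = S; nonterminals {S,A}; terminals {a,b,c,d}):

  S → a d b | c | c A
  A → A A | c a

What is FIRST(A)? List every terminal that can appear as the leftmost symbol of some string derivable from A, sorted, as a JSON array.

FIRST iteration:
iter 1:
  A via A→c a: +{c}
  S via S→a d b: +{a}
  S via S→c: +{c}
  FIRST[S]={a,c}  FIRST[A]={c}
iter 2: done
  FIRST[S]={a,c}  FIRST[A]={c}

FIRST(A) = ["c"]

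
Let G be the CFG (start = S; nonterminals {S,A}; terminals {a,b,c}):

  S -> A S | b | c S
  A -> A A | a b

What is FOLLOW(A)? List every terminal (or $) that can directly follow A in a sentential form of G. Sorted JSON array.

FIRST iteration:
pass 1:
  A via A→a b: +{a}
  S via S→A S: +{a}
  S via S→b: +{b}
  S via S→c S: +{c}
  FIRST(S)={a,b,c}  FIRST(A)={a}
pass 2: done
  FIRST(S)={a,b,c}  FIRST(A)={a}

Compute FOLLOW by fixpoint:
initialize: $ ∈ FOLLOW(S)
pass 1:
  A→A A: FOLLOW(A) ⊇ FIRST(A) = {a}; new: +{a}
  S→A S: FOLLOW(A) ⊇ FIRST(S) = {a,b,c}; new: +{b,c}
  FOLLOW(S)={$}  FOLLOW(A)={a,b,c}
pass 2: (stable)
  FOLLOW(S)={$}  FOLLOW(A)={a,b,c}

FOLLOW(A) = ["a", "b", "c"]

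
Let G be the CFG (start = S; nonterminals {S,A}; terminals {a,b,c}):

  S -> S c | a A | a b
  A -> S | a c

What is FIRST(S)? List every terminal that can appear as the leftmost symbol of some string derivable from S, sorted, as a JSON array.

FIRST iteration:
iter 1:
  A via A→a c: +{a}
  S via S→a A: +{a}
  FIRST(S)={a}  FIRST(A)={a}
iter 2: done
  FIRST(S)={a}  FIRST(A)={a}

FIRST(S) = ["a"]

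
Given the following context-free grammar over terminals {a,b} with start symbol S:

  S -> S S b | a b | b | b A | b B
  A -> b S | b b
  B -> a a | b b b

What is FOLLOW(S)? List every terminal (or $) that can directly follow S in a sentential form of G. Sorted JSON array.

FIRST iteration:
pass 1:
  A via A→b S: +{b}
  B via B→a a: +{a}
  B via B→b b b: +{b}
  S via S→a b: +{a}
  S via S→b: +{b}
  S: {a,b}  A: {b}  B: {a,b}
pass 2: done
  S: {a,b}  A: {b}  B: {a,b}

FOLLOW iteration:
seed FOLLOW(S) with $
pass 1:
  S→S S b: FOLLOW(S) ⊇ FIRST(S) = {a,b}; new: +{a,b}
  S→b A: FOLLOW(A) ⊇ FOLLOW(S) ⊇ {$,a,b}; new: +{$,a,b}
  S→b B: FOLLOW(B) ⊇ FOLLOW(S) ⊇ {$,a,b}; new: +{$,a,b}
  FOLLOW[S]={$,a,b}  FOLLOW[A]={$,a,b}  FOLLOW[B]={$,a,b}
pass 2: done
  FOLLOW[S]={$,a,b}  FOLLOW[A]={$,a,b}  FOLLOW[B]={$,a,b}

FOLLOW(S) = ["$", "a", "b"]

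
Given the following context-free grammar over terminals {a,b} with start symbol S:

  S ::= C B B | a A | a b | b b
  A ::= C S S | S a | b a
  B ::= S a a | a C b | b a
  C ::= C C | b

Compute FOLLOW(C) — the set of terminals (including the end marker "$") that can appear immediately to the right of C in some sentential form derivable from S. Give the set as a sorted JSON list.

FIRST iteration:
round 1:
  A via A→b a: +{b}
  B via B→a C b: +{a}
  B via B→b a: +{b}
  C via C→b: +{b}
  S via S→C B B: +{b}
  S via S→a A: +{a}
  S: {a,b}  A: {b}  B: {a,b}  C: {b}
round 2:
  A via A→S a: +{a}
  S: {a,b}  A: {a,b}  B: {a,b}  C: {b}
round 3: (no change)
  S: {a,b}  A: {a,b}  B: {a,b}  C: {b}

FOLLOW sets:
seed FOLLOW(S) with $
pass 1:
  A→C S S: FOLLOW(C) ⊇ FIRST(S) = {a,b}; new: +{a,b}
  A→C S S: FOLLOW(S) ⊇ FIRST(S) = {a,b}; new: +{a,b}
  S→C B B: FOLLOW(B) ⊇ FIRST(B) = {a,b}; new: +{a,b}
  S→C B B: FOLLOW(B) ⊇ FOLLOW(S) ⊇ {$,a,b}; new: +{$}
  S→a A: FOLLOW(A) ⊇ FOLLOW(S) ⊇ {$,a,b}; new: +{$,a,b}
  S: {$,a,b}  A: {$,a,b}  B: {$,a,b}  C: {a,b}
pass 2: (stable)
  S: {$,a,b}  A: {$,a,b}  B: {$,a,b}  C: {a,b}

FOLLOW(C) = ["a", "b"]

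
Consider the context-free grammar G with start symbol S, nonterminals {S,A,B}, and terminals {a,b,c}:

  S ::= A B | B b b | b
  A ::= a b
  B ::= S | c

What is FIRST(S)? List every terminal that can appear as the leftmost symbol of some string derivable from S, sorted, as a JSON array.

FIRST iteration:
iter 1:
  A via A→a b: +{a}
  B via B→c: +{c}
  S via S→A B: +{a}
  S via S→B b b: +{c}
  S via S→b: +{b}
  FIRST[S]={a,b,c}  FIRST[A]={a}  FIRST[B]={c}
iter 2:
  B via B→S: +{a,b}
  FIRST[S]={a,b,c}  FIRST[A]={a}  FIRST[B]={a,b,c}
iter 3: done
  FIRST[S]={a,b,c}  FIRST[A]={a}  FIRST[B]={a,b,c}

FIRST(S) = ["a", "b", "c"]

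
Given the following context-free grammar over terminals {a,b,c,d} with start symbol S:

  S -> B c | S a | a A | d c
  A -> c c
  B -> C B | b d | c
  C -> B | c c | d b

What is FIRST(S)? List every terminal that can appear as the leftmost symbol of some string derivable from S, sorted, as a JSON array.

FIRST iteration:
round 1:
  A via A→c c: +{c}
  B via B→b d: +{b}
  B via B→c: +{c}
  C via C→B: +{b,c}
  C via C→d b: +{d}
  S via S→B c: +{b,c}
  S via S→a A: +{a}
  S via S→d c: +{d}
  FIRST[S]={a,b,c,d}  FIRST[A]={c}  FIRST[B]={b,c}  FIRST[C]={b,c,d}
round 2:
  B via B→C B: +{d}
  FIRST[S]={a,b,c,d}  FIRST[A]={c}  FIRST[B]={b,c,d}  FIRST[C]={b,c,d}
round 3: done
  FIRST[S]={a,b,c,d}  FIRST[A]={c}  FIRST[B]={b,c,d}  FIRST[C]={b,c,d}

FIRST(S) = ["a", "b", "c", "d"]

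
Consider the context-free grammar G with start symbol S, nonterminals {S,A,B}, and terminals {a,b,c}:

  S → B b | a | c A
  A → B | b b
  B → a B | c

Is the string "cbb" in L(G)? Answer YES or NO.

Convert to CNF:
  S -> B T1 | T2 A | a
  A -> T0 B | T1 T1 | c
  B -> T0 B | c
  T0 -> a
  T1 -> b
  T2 -> c

CYK fill:
  cell(0,0) c: {A,B,T2}  orig:{A,B}
  cell(1,1) b: {T1}  orig:{}
  cell(2,2) b: {T1}  orig:{}
  cell(0,1) cb: {S}
  cell(1,2) bb: {A}
  cell(0,2) cbb: {S}

S ∈ T[0,2] ⇒ YES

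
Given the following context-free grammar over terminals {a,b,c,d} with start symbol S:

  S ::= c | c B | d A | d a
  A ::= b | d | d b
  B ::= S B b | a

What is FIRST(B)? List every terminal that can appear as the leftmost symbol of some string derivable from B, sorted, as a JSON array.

Compute FIRST by fixpoint:
[1]
  A via A→b: +{b}
  A via A→d: +{d}
  B via B→a: +{a}
  S via S→c: +{c}
  S via S→d A: +{d}
  FIRST(S)={c,d}  FIRST(A)={b,d}  FIRST(B)={a}
[2]
  B via B→S B b: +{c,d}
  FIRST(S)={c,d}  FIRST(A)={b,d}  FIRST(B)={a,c,d}
[3] (stable)
  FIRST(S)={c,d}  FIRST(A)={b,d}  FIRST(B)={a,c,d}

FIRST(B) = ["a", "c", "d"]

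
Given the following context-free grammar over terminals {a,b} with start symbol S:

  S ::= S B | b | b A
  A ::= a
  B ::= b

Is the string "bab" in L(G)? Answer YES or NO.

CNF form of G:
  S -> S B | T0 A | b
  A -> a
  B -> b
  T0 -> b

CYK fill:
  [0..0]={B,S,T0}  "b"  orig:{B,S}
  [1..1]={A}  "a"
  [2..2]={B,S,T0}  "b"  orig:{B,S}
  [0..1]={S}  "ba"
  [1..2]=∅  "ab"
  [0..2]={S}  "bab"

S ∈ T[0,2] ⇒ YES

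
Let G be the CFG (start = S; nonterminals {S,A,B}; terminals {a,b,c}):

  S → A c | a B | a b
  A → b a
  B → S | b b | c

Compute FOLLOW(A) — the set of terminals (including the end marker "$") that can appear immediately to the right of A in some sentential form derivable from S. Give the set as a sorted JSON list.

FIRST iteration:
[1]
  A via A→b a: +{b}
  B via B→b b: +{b}
  B via B→c: +{c}
  S via S→A c: +{b}
  S via S→a B: +{a}
  FIRST[S]={a,b}  FIRST[A]={b}  FIRST[B]={b,c}
[2]
  B via B→S: +{a}
  FIRST[S]={a,b}  FIRST[A]={b}  FIRST[B]={a,b,c}
[3] — fixpoint
  FIRST[S]={a,b}  FIRST[A]={b}  FIRST[B]={a,b,c}

FOLLOW iteration:
FOLLOW(S) := {$}
[1]
  S→A c: FOLLOW(A) ⊇ FIRST(c) = {c}; new: +{c}
  S→a B: FOLLOW(B) ⊇ FOLLOW(S) ⊇ {$}; new: +{$}
  S: {$}  A: {c}  B: {$}
[2] — fixpoint
  S: {$}  A: {c}  B: {$}

FOLLOW(A) = ["c"]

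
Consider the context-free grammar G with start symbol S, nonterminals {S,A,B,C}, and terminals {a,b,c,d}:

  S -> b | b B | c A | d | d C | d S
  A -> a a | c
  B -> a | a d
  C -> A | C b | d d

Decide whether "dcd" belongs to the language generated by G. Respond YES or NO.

CNF form of G:
  S -> T1 C | T1 S | T2 B | T3 A | b | d
  A -> T0 T0 | c
  B -> T0 T1 | a
  C -> C T2 | T0 T0 | T1 T1 | c
  T0 -> a
  T1 -> d
  T2 -> b
  T3 -> c

CYK fill:
  cell(0,0) d: {S,T1}  orig:{S}
  cell(1,1) c: {A,C,T3}  orig:{A,C}
  cell(2,2) d: {S,T1}  orig:{S}
  cell(0,1) dc: {S}
  cell(1,2) cd: ∅
  cell(0,2) dcd: ∅

S ∉ T[0,2] ⇒ NO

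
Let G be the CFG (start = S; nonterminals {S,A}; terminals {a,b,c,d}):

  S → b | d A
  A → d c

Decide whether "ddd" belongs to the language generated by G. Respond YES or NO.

Convert to CNF:
  S -> T0 A | b
  A -> T0 T1
  T0 -> d
  T1 -> c

Fill CYK table bottom-up:
  cell(0,0) d: {T0}  orig:{}
  cell(1,1) d: {T0}  orig:{}
  cell(2,2) d: {T0}  orig:{}
  cell(0,1) dd: ∅
  cell(1,2) dd: ∅
  cell(0,2) ddd: ∅

S ∉ T[0,2] ⇒ NO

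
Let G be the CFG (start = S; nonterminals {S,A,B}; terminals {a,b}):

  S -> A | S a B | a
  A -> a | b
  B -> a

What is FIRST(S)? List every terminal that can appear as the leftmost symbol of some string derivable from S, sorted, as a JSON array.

Compute FIRST by fixpoint:
[1]
  A via A→a: +{a}
  A via A→b: +{b}
  B via B→a: +{a}
  S via S→A: +{a,b}
  FIRST[S]={a,b}  FIRST[A]={a,b}  FIRST[B]={a}
[2] done
  FIRST[S]={a,b}  FIRST[A]={a,b}  FIRST[B]={a}

FIRST(S) = ["a", "b"]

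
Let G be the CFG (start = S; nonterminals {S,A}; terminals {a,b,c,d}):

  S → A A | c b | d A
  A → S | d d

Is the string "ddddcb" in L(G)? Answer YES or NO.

Convert to CNF:
  S -> A A | T0 T1 | T2 A
  A -> A A | T0 T1 | T2 A | T2 T2
  T0 -> c
  T1 -> b
  T2 -> d

CYK table (by increasing span):
  [0..0]={T2}  "d"  orig:{}
  [1..1]={T2}  "d"  orig:{}
  [2..2]={T2}  "d"  orig:{}
  [3..3]={T2}  "d"  orig:{}
  [4..4]={T0}  "c"  orig:{}
  [5..5]={T1}  "b"  orig:{}
  [0..1]={A}  "dd"
  [1..2]={A}  "dd"
  [2..3]={A}  "dd"
  [3..4]=∅  "dc"
  [4..5]={A,S}  "cb"
  [0..2]={A,S}  "ddd"
  [1..3]={A,S}  "ddd"
  [2..4]=∅  "ddc"
  [3..5]={A,S}  "dcb"
  [0..3]={A,S}  "dddd"
  [1..4]=∅  "dddc"
  [2..5]={A,S}  "ddcb"
  [0..4]=∅  "ddddc"
  [1..5]={A,S}  "dddcb"
  [0..5]={A,S}  "ddddcb"

S ∈ T[0,5] ⇒ YES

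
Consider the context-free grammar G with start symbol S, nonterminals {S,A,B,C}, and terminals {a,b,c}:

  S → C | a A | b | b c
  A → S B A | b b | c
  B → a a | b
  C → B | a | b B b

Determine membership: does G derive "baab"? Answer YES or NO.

Convert to CNF:
  S -> T0 T2 | T0 X5 | T1 A | T1 T1 | a | b
  A -> S X3 | T0 T0 | c
  B -> T1 T1 | b
  C -> T0 X4 | T1 T1 | a | b
  T0 -> b
  T1 -> a
  T2 -> c
  X3 -> B A
  X4 -> B T0
  X5 -> B T0

CYK table (by increasing span):
  [0..0]={B,C,S,T0}  "b"  orig:{B,C,S}
  [1..1]={C,S,T1}  "a"  orig:{C,S}
  [2..2]={C,S,T1}  "a"  orig:{C,S}
  [3..3]={B,C,S,T0}  "b"  orig:{B,C,S}
  [0..1]=∅  "ba"
  [1..2]={B,C,S}  "aa"
  [2..3]=∅  "ab"
  [0..2]=∅  "baa"
  [1..3]={X4,X5}  "aab"  orig:{}
  [0..3]={C,S}  "baab"

S ∈ T[0,3] ⇒ YES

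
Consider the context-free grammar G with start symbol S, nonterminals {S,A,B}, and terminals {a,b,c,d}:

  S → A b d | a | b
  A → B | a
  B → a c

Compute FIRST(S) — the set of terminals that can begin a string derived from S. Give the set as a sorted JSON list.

Compute FIRST by fixpoint:
iter 1:
  A via A→a: +{a}
  B via B→a c: +{a}
  S via S→A b d: +{a}
  S via S→b: +{b}
  FIRST(S)={a,b}  FIRST(A)={a}  FIRST(B)={a}
iter 2: (stable)
  FIRST(S)={a,b}  FIRST(A)={a}  FIRST(B)={a}

FIRST(S) = ["a", "b"]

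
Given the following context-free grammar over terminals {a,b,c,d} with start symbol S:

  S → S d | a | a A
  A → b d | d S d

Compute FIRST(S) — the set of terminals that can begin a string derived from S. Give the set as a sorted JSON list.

FIRST sets, iterate to fixpoint:
[1]
  A via A→b d: +{b}
  A via A→d S d: +{d}
  S via S→a: +{a}
  FIRST(S)={a}  FIRST(A)={b,d}
[2] (no change)
  FIRST(S)={a}  FIRST(A)={b,d}

FIRST(S) = ["a"]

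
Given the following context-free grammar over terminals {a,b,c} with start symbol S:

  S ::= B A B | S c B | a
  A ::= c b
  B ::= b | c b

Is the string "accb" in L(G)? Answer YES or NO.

CNF form of G:
  S -> B X2 | S X3 | a
  A -> T0 T1
  B -> T0 T1 | b
  T0 -> c
  T1 -> b
  X2 -> A B
  X3 -> T0 B

CYK table (by increasing span):
  cell(0,0) a: {S}
  cell(1,1) c: {T0}  orig:{}
  cell(2,2) c: {T0}  orig:{}
  cell(3,3) b: {B,T1}  orig:{B}
  cell(0,1) ac: ∅
  cell(1,2) cc: ∅
  cell(2,3) cb: {A,B,X3}  orig:{A,B}
  cell(0,2) acc: ∅
  cell(1,3) ccb: {X3}  orig:{}
  cell(0,3) accb: {S}

S ∈ T[0,3] ⇒ YES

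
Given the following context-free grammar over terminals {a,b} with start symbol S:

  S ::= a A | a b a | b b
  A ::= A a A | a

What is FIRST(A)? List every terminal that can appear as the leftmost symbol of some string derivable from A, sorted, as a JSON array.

FIRST iteration:
round 1:
  A via A→a: +{a}
  S via S→a A: +{a}
  S via S→b b: +{b}
  FIRST(S)={a,b}  FIRST(A)={a}
round 2: (no change)
  FIRST(S)={a,b}  FIRST(A)={a}

FIRST(A) = ["a"]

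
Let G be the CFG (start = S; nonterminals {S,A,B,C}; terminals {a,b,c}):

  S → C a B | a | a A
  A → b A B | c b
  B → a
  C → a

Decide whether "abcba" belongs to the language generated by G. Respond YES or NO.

Convert to CNF:
  S -> C X4 | T2 A | a
  A -> T0 X3 | T1 T0
  B -> a
  C -> a
  T0 -> b
  T1 -> c
  T2 -> a
  X3 -> A B
  X4 -> T2 B

Fill CYK table bottom-up:
  [0..0]={B,C,S,T2}  "a"  orig:{B,C,S}
  [1..1]={T0}  "b"  orig:{}
  [2..2]={T1}  "c"  orig:{}
  [3..3]={T0}  "b"  orig:{}
  [4..4]={B,C,S,T2}  "a"  orig:{B,C,S}
  [0..1]=∅  "ab"
  [1..2]=∅  "bc"
  [2..3]={A}  "cb"
  [3..4]=∅  "ba"
  [0..2]=∅  "abc"
  [1..3]=∅  "bcb"
  [2..4]={X3}  "cba"  orig:{}
  [0..3]=∅  "abcb"
  [1..4]={A}  "bcba"
  [0..4]={S}  "abcba"

S ∈ T[0,4] ⇒ YES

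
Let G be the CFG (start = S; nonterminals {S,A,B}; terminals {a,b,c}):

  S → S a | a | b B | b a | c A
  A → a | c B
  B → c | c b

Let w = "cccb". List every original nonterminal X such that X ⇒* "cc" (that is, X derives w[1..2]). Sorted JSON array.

CNF form of G:
  S -> S T2 | T0 A | T1 B | T1 T2 | a
  A -> T0 B | a
  B -> T0 T1 | c
  T0 -> c
  T1 -> b
  T2 -> a

Fill CYK table bottom-up — only the sub-triangle for w[1..2]:
  cell(1,1) c: {B,T0}  orig:{B}
  cell(2,2) c: {B,T0}  orig:{B}
  cell(1,2) cc: {A}

Original NTs in T[1,2] deriving "cc": ["A"]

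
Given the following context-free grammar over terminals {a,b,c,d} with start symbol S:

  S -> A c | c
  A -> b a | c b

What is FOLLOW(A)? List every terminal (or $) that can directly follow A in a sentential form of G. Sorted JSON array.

FIRST iteration:
pass 1:
  A via A→b a: +{b}
  A via A→c b: +{c}
  S via S→A c: +{b,c}
  FIRST(S)={b,c}  FIRST(A)={b,c}
pass 2: (stable)
  FIRST(S)={b,c}  FIRST(A)={b,c}

FOLLOW iteration:
initialize: $ ∈ FOLLOW(S)
[1]
  S→A c: FOLLOW(A) ⊇ FIRST(c) = {c}; new: +{c}
  FOLLOW[S]={$}  FOLLOW[A]={c}
[2] (no change)
  FOLLOW[S]={$}  FOLLOW[A]={c}

FOLLOW(A) = ["c"]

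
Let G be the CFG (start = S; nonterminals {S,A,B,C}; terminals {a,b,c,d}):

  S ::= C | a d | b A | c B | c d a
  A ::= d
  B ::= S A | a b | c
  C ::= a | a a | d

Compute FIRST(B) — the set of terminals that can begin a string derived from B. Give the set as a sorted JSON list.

Compute FIRST by fixpoint:
[1]
  A via A→d: +{d}
  B via B→a b: +{a}
  B via B→c: +{c}
  C via C→a: +{a}
  C via C→d: +{d}
  S via S→C: +{a,d}
  S via S→b A: +{b}
  S via S→c B: +{c}
  FIRST(S)={a,b,c,d}  FIRST(A)={d}  FIRST(B)={a,c}  FIRST(C)={a,d}
[2]
  B via B→S A: +{b,d}
  FIRST(S)={a,b,c,d}  FIRST(A)={d}  FIRST(B)={a,b,c,d}  FIRST(C)={a,d}
[3] — fixpoint
  FIRST(S)={a,b,c,d}  FIRST(A)={d}  FIRST(B)={a,b,c,d}  FIRST(C)={a,d}

FIRST(B) = ["a", "b", "c", "d"]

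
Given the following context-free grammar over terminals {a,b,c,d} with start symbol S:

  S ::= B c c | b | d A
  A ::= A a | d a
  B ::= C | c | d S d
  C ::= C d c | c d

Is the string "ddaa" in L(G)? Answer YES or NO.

Convert to CNF:
  S -> B X6 | T1 A | b
  A -> A T0 | T1 T0
  B -> C X3 | T1 X4 | T2 T1 | c
  C -> C X5 | T2 T1
  T0 -> a
  T1 -> d
  T2 -> c
  X3 -> T1 T2
  X4 -> S T1
  X5 -> T1 T2
  X6 -> T2 T2

CYK table (by increasing span):
  [0..0]={T1}  "d"  orig:{}
  [1..1]={T1}  "d"  orig:{}
  [2..2]={T0}  "a"  orig:{}
  [3..3]={T0}  "a"  orig:{}
  [0..1]=∅  "dd"
  [1..2]={A}  "da"
  [2..3]=∅  "aa"
  [0..2]={S}  "dda"
  [1..3]={A}  "daa"
  [0..3]={S}  "ddaa"

S ∈ T[0,3] ⇒ YES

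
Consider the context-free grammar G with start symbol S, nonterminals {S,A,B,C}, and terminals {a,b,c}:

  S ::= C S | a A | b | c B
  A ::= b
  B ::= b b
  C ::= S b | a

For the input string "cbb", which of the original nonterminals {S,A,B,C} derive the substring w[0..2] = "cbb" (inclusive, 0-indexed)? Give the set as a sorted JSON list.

CNF form of G:
  S -> C S | T1 A | T2 B | b
  A -> b
  B -> T0 T0
  C -> S T0 | a
  T0 -> b
  T1 -> a
  T2 -> c

CYK table (by increasing span), restricted to cells inside w[0..2]:
  T[0,0] 'c' = {T2}  orig:{}
  T[1,1] 'b' = {A,S,T0}  orig:{A,S}
  T[2,2] 'b' = {A,S,T0}  orig:{A,S}
  T[0,1] 'cb' = ∅
  T[1,2] 'bb' = {B,C}
  T[0,2] 'cbb' = {S}

Original NTs in T[0,2] deriving "cbb": ["S"]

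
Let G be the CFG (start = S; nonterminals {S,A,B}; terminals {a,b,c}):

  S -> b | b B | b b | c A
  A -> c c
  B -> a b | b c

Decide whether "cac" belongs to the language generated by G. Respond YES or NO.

Convert to CNF:
  S -> T0 A | T2 B | T2 T2 | b
  A -> T0 T0
  B -> T1 T2 | T2 T0
  T0 -> c
  T1 -> a
  T2 -> b

Fill CYK table bottom-up:
  cell(0,0) c: {T0}  orig:{}
  cell(1,1) a: {T1}  orig:{}
  cell(2,2) c: {T0}  orig:{}
  cell(0,1) ca: ∅
  cell(1,2) ac: ∅
  cell(0,2) cac: ∅

S ∉ T[0,2] ⇒ NO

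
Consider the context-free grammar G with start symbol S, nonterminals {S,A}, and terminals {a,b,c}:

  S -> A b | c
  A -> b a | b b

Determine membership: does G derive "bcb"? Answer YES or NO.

CNF form of G:
  S -> A T0 | c
  A -> T0 T0 | T0 T1
  T0 -> b
  T1 -> a

CYK table (by increasing span):
  cell(0,0) b: {T0}  orig:{}
  cell(1,1) c: {S}
  cell(2,2) b: {T0}  orig:{}
  cell(0,1) bc: ∅
  cell(1,2) cb: ∅
  cell(0,2) bcb: ∅

S ∉ T[0,2] ⇒ NO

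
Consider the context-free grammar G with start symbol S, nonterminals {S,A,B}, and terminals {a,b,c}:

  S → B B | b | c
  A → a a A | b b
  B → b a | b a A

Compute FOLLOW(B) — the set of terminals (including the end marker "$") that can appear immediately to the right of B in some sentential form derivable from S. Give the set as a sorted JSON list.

FIRST iteration:
iter 1:
  A via A→a a A: +{a}
  A via A→b b: +{b}
  B via B→b a: +{b}
  S via S→B B: +{b}
  S via S→c: +{c}
  FIRST[S]={b,c}  FIRST[A]={a,b}  FIRST[B]={b}
iter 2: done
  FIRST[S]={b,c}  FIRST[A]={a,b}  FIRST[B]={b}

FOLLOW sets:
initialize: $ ∈ FOLLOW(S)
pass 1:
  S→B B: FOLLOW(B) ⊇ FIRST(B) = {b}; new: +{b}
  S→B B: FOLLOW(B) ⊇ FOLLOW(S) ⊇ {$}; new: +{$}
  S: {$}  A: {}  B: {$,b}
pass 2:
  B→b a A: FOLLOW(A) ⊇ FOLLOW(B) ⊇ {$,b}; new: +{$,b}
  S: {$}  A: {$,b}  B: {$,b}
pass 3: — fixpoint
  S: {$}  A: {$,b}  B: {$,b}

FOLLOW(B) = ["$", "b"]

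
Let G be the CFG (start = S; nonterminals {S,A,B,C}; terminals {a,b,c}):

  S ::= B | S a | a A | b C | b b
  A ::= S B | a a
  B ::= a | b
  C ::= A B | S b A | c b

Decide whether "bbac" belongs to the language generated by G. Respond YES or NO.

Convert to CNF:
  S -> S T0 | T0 A | T1 C | T1 T1 | a | b
  A -> S B | T0 T0
  B -> a | b
  C -> A B | S X3 | T2 T1
  T0 -> a
  T1 -> b
  T2 -> c
  X3 -> T1 A

CYK table (by increasing span):
  cell(0,0) b: {B,S,T1}  orig:{B,S}
  cell(1,1) b: {B,S,T1}  orig:{B,S}
  cell(2,2) a: {B,S,T0}  orig:{B,S}
  cell(3,3) c: {T2}  orig:{}
  cell(0,1) bb: {A,S}
  cell(1,2) ba: {A,S}
  cell(2,3) ac: ∅
  cell(0,2) bba: {A,C,S,X3}  orig:{A,C,S}
  cell(1,3) bac: ∅
  cell(0,3) bbac: ∅

S ∉ T[0,3] ⇒ NO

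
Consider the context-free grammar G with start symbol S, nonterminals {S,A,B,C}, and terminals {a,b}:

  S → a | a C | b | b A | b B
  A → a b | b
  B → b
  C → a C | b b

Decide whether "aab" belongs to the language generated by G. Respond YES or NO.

Convert to CNF:
  S -> T0 C | T1 A | T1 B | a | b
  A -> T0 T1 | b
  B -> b
  C -> T0 C | T1 T1
  T0 -> a
  T1 -> b

CYK table (by increasing span):
  T[0,0] 'a' = {S,T0}  orig:{S}
  T[1,1] 'a' = {S,T0}  orig:{S}
  T[2,2] 'b' = {A,B,S,T1}  orig:{A,B,S}
  T[0,1] 'aa' = ∅
  T[1,2] 'ab' = {A}
  T[0,2] 'aab' = ∅

S ∉ T[0,2] ⇒ NO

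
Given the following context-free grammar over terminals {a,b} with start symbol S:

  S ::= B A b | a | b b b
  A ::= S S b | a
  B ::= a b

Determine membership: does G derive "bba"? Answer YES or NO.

CNF form of G:
  S -> B X3 | T0 X4 | a
  A -> S X2 | a
  B -> T1 T0
  T0 -> b
  T1 -> a
  X2 -> S T0
  X3 -> A T0
  X4 -> T0 T0

CYK table (by increasing span):
  T[0,0] 'b' = {T0}  orig:{}
  T[1,1] 'b' = {T0}  orig:{}
  T[2,2] 'a' = {A,S,T1}  orig:{A,S}
  T[0,1] 'bb' = {X4}  orig:{}
  T[1,2] 'ba' = ∅
  T[0,2] 'bba' = ∅

S ∉ T[0,2] ⇒ NO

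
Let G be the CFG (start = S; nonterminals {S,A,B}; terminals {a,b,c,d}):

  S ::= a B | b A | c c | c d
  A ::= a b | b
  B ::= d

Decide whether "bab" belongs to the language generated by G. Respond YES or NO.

Convert to CNF:
  S -> T0 B | T1 A | T2 T2 | T2 T3
  A -> T0 T1 | b
  B -> d
  T0 -> a
  T1 -> b
  T2 -> c
  T3 -> d

CYK table (by increasing span):
  cell(0,0) b: {A,T1}  orig:{A}
  cell(1,1) a: {T0}  orig:{}
  cell(2,2) b: {A,T1}  orig:{A}
  cell(0,1) ba: ∅
  cell(1,2) ab: {A}
  cell(0,2) bab: {S}

S ∈ T[0,2] ⇒ YES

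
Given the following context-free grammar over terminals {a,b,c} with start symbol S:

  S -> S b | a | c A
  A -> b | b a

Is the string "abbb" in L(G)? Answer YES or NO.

CNF form of G:
  S -> S T0 | T2 A | a
  A -> T0 T1 | b
  T0 -> b
  T1 -> a
  T2 -> c

CYK table (by increasing span):
  cell(0,0) a: {S,T1}  orig:{S}
  cell(1,1) b: {A,T0}  orig:{A}
  cell(2,2) b: {A,T0}  orig:{A}
  cell(3,3) b: {A,T0}  orig:{A}
  cell(0,1) ab: {S}
  cell(1,2) bb: ∅
  cell(2,3) bb: ∅
  cell(0,2) abb: {S}
  cell(1,3) bbb: ∅
  cell(0,3) abbb: {S}

S ∈ T[0,3] ⇒ YES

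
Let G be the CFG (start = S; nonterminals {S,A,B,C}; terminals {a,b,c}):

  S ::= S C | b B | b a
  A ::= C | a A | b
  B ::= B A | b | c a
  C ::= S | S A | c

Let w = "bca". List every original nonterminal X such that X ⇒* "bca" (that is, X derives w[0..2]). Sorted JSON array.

Convert to CNF:
  S -> S C | T1 B | T1 T0
  A -> S A | S C | T0 A | T1 B | T1 T0 | b | c
  B -> B A | T2 T0 | b
  C -> S A | S C | T1 B | T1 T0 | c
  T0 -> a
  T1 -> b
  T2 -> c

Fill CYK table bottom-up, restricted to cells inside w[0..2]:
  [0..0]={A,B,T1}  "b"  orig:{A,B}
  [1..1]={A,C,T2}  "c"  orig:{A,C}
  [2..2]={T0}  "a"  orig:{}
  [0..1]={B}  "bc"
  [1..2]={B}  "ca"
  [0..2]={A,C,S}  "bca"

Original NTs in T[0,2] deriving "bca": ["A", "C", "S"]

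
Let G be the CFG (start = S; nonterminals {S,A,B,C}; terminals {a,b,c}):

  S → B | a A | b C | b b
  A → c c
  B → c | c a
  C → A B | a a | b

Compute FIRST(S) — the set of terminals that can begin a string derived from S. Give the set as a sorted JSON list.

Compute FIRST by fixpoint:
iter 1:
  A via A→c c: +{c}
  B via B→c: +{c}
  C via C→A B: +{c}
  C via C→a a: +{a}
  C via C→b: +{b}
  S via S→B: +{c}
  S via S→a A: +{a}
  S via S→b C: +{b}
  FIRST[S]={a,b,c}  FIRST[A]={c}  FIRST[B]={c}  FIRST[C]={a,b,c}
iter 2: — fixpoint
  FIRST[S]={a,b,c}  FIRST[A]={c}  FIRST[B]={c}  FIRST[C]={a,b,c}

FIRST(S) = ["a", "b", "c"]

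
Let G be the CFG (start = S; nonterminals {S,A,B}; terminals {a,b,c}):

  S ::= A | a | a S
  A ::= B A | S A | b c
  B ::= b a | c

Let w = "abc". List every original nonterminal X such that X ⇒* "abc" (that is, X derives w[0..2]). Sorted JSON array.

CNF form of G:
  S -> B A | S A | T0 T1 | T2 S | a
  A -> B A | S A | T0 T1
  B -> T0 T2 | c
  T0 -> b
  T1 -> c
  T2 -> a

CYK table (by increasing span) (cells [i..j] with 0 ≤ i ≤ j ≤ 2 only):
  T[0,0] 'a' = {S,T2}  orig:{S}
  T[1,1] 'b' = {T0}  orig:{}
  T[2,2] 'c' = {B,T1}  orig:{B}
  T[0,1] 'ab' = ∅
  T[1,2] 'bc' = {A,S}
  T[0,2] 'abc' = {A,S}

Original NTs in T[0,2] deriving "abc": ["A", "S"]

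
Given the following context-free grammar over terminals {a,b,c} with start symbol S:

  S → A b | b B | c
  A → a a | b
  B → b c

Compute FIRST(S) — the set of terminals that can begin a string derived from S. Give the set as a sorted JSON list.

FIRST iteration:
iter 1:
  A via A→a a: +{a}
  A via A→b: +{b}
  B via B→b c: +{b}
  S via S→A b: +{a,b}
  S via S→c: +{c}
  FIRST[S]={a,b,c}  FIRST[A]={a,b}  FIRST[B]={b}
iter 2: — fixpoint
  FIRST[S]={a,b,c}  FIRST[A]={a,b}  FIRST[B]={b}

FIRST(S) = ["a", "b", "c"]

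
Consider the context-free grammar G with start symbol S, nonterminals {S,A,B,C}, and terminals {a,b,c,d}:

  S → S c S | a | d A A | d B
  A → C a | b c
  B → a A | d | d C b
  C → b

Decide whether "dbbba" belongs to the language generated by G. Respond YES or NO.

CNF form of G:
  S -> S X5 | T3 B | T3 X6 | a
  A -> C T0 | T1 T2
  B -> T0 A | T3 X4 | d
  C -> b
  T0 -> a
  T1 -> b
  T2 -> c
  T3 -> d
  X4 -> C T1
  X5 -> T2 S
  X6 -> A A

CYK table (by increasing span):
  [0..0]={B,T3}  "d"  orig:{B}
  [1..1]={C,T1}  "b"  orig:{C}
  [2..2]={C,T1}  "b"  orig:{C}
  [3..3]={C,T1}  "b"  orig:{C}
  [4..4]={S,T0}  "a"  orig:{S}
  [0..1]=∅  "db"
  [1..2]={X4}  "bb"  orig:{}
  [2..3]={X4}  "bb"  orig:{}
  [3..4]={A}  "ba"
  [0..2]={B}  "dbb"
  [1..3]=∅  "bbb"
  [2..4]=∅  "bba"
  [0..3]=∅  "dbbb"
  [1..4]=∅  "bbba"
  [0..4]=∅  "dbbba"

S ∉ T[0,4] ⇒ NO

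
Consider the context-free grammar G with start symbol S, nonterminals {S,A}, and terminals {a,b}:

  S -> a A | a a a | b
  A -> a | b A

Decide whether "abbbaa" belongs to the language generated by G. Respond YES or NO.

Convert to CNF:
  S -> T1 A | T1 X2 | b
  A -> T0 A | a
  T0 -> b
  T1 -> a
  X2 -> T1 T1

Fill CYK table bottom-up:
  [0..0]={A,T1}  "a"  orig:{A}
  [1..1]={S,T0}  "b"  orig:{S}
  [2..2]={S,T0}  "b"  orig:{S}
  [3..3]={S,T0}  "b"  orig:{S}
  [4..4]={A,T1}  "a"  orig:{A}
  [5..5]={A,T1}  "a"  orig:{A}
  [0..1]=∅  "ab"
  [1..2]=∅  "bb"
  [2..3]=∅  "bb"
  [3..4]={A}  "ba"
  [4..5]={S,X2}  "aa"  orig:{S}
  [0..2]=∅  "abb"
  [1..3]=∅  "bbb"
  [2..4]={A}  "bba"
  [3..5]=∅  "baa"
  [0..3]=∅  "abbb"
  [1..4]={A}  "bbba"
  [2..5]=∅  "bbaa"
  [0..4]={S}  "abbba"
  [1..5]=∅  "bbbaa"
  [0..5]=∅  "abbbaa"

S ∉ T[0,5] ⇒ NO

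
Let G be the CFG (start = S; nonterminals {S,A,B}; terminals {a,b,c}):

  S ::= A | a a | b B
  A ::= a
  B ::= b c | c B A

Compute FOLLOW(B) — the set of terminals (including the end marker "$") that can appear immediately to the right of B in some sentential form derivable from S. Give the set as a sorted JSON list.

FIRST sets, iterate to fixpoint:
iter 1:
  A via A→a: +{a}
  B via B→b c: +{b}
  B via B→c B A: +{c}
  S via S→A: +{a}
  S via S→b B: +{b}
  FIRST[S]={a,b}  FIRST[A]={a}  FIRST[B]={b,c}
iter 2: (stable)
  FIRST[S]={a,b}  FIRST[A]={a}  FIRST[B]={b,c}

FOLLOW iteration:
seed FOLLOW(S) with $
round 1:
  B→c B A: FOLLOW(B) ⊇ FIRST(A) = {a}; new: +{a}
  B→c B A: FOLLOW(A) ⊇ FOLLOW(B) ⊇ {a}; new: +{a}
  S→A: FOLLOW(A) ⊇ FOLLOW(S) ⊇ {$}; new: +{$}
  S→b B: FOLLOW(B) ⊇ FOLLOW(S) ⊇ {$}; new: +{$}
  FOLLOW[S]={$}  FOLLOW[A]={$,a}  FOLLOW[B]={$,a}
round 2: done
  FOLLOW[S]={$}  FOLLOW[A]={$,a}  FOLLOW[B]={$,a}

FOLLOW(B) = ["$", "a"]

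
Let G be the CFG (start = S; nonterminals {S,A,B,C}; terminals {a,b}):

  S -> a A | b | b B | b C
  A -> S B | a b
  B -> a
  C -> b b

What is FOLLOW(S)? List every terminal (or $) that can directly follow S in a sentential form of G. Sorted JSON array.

FIRST iteration:
pass 1:
  A via A→a b: +{a}
  B via B→a: +{a}
  C via C→b b: +{b}
  S via S→a A: +{a}
  S via S→b: +{b}
  FIRST(S)={a,b}  FIRST(A)={a}  FIRST(B)={a}  FIRST(C)={b}
pass 2:
  A via A→S B: +{b}
  FIRST(S)={a,b}  FIRST(A)={a,b}  FIRST(B)={a}  FIRST(C)={b}
pass 3: done
  FIRST(S)={a,b}  FIRST(A)={a,b}  FIRST(B)={a}  FIRST(C)={b}

Compute FOLLOW by fixpoint:
FOLLOW(S) := {$}
round 1:
  A→S B: FOLLOW(S) ⊇ FIRST(B) = {a}; new: +{a}
  S→a A: FOLLOW(A) ⊇ FOLLOW(S) ⊇ {$,a}; new: +{$,a}
  S→b B: FOLLOW(B) ⊇ FOLLOW(S) ⊇ {$,a}; new: +{$,a}
  S→b C: FOLLOW(C) ⊇ FOLLOW(S) ⊇ {$,a}; new: +{$,a}
  S: {$,a}  A: {$,a}  B: {$,a}  C: {$,a}
round 2: — fixpoint
  S: {$,a}  A: {$,a}  B: {$,a}  C: {$,a}

FOLLOW(S) = ["$", "a"]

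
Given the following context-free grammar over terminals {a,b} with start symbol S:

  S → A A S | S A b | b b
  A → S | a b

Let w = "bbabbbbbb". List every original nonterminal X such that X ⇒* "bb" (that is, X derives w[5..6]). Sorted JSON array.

Convert to CNF:
  S -> A X4 | S X5 | T0 T0
  A -> A X2 | S X3 | T0 T0 | T1 T0
  T0 -> b
  T1 -> a
  X2 -> A S
  X3 -> A T0
  X4 -> A S
  X5 -> A T0

CYK fill, restricted to cells inside w[5..6]:
  [5..5]={T0}  "b"  orig:{}
  [6..6]={T0}  "b"  orig:{}
  [5..6]={A,S}  "bb"

Original NTs in T[5,6] deriving "bb": ["A", "S"]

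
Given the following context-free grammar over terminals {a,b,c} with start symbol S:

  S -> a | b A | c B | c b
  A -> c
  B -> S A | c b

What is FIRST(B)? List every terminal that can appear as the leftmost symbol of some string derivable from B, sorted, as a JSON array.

FIRST iteration:
[1]
  A via A→c: +{c}
  B via B→c b: +{c}
  S via S→a: +{a}
  S via S→b A: +{b}
  S via S→c B: +{c}
  FIRST(S)={a,b,c}  FIRST(A)={c}  FIRST(B)={c}
[2]
  B via B→S A: +{a,b}
  FIRST(S)={a,b,c}  FIRST(A)={c}  FIRST(B)={a,b,c}
[3] — fixpoint
  FIRST(S)={a,b,c}  FIRST(A)={c}  FIRST(B)={a,b,c}

FIRST(B) = ["a", "b", "c"]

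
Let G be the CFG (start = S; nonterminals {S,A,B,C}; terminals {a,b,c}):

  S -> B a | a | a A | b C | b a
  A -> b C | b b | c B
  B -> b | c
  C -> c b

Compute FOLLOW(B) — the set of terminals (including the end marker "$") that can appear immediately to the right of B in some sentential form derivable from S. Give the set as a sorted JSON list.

Compute FIRST by fixpoint:
iter 1:
  A via A→b C: +{b}
  A via A→c B: +{c}
  B via B→b: +{b}
  B via B→c: +{c}
  C via C→c b: +{c}
  S via S→B a: +{b,c}
  S via S→a: +{a}
  S: {a,b,c}  A: {b,c}  B: {b,c}  C: {c}
iter 2: (stable)
  S: {a,b,c}  A: {b,c}  B: {b,c}  C: {c}

FOLLOW iteration:
FOLLOW(S) := {$}
iter 1:
  S→B a: FOLLOW(B) ⊇ FIRST(a) = {a}; new: +{a}
  S→a A: FOLLOW(A) ⊇ FOLLOW(S) ⊇ {$}; new: +{$}
  S→b C: FOLLOW(C) ⊇ FOLLOW(S) ⊇ {$}; new: +{$}
  FOLLOW[S]={$}  FOLLOW[A]={$}  FOLLOW[B]={a}  FOLLOW[C]={$}
iter 2:
  A→c B: FOLLOW(B) ⊇ FOLLOW(A) ⊇ {$}; new: +{$}
  FOLLOW[S]={$}  FOLLOW[A]={$}  FOLLOW[B]={$,a}  FOLLOW[C]={$}
iter 3: done
  FOLLOW[S]={$}  FOLLOW[A]={$}  FOLLOW[B]={$,a}  FOLLOW[C]={$}

FOLLOW(B) = ["$", "a"]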